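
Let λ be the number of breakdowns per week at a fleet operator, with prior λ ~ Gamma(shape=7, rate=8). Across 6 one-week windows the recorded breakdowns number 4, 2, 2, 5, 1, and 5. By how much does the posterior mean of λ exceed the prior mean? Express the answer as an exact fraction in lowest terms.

55/56

Total count: 4 + 2 + 2 + 5 + 1 + 5 = 19.
Total exposure: 6 weeks.
Posterior: α' = 7 + 19 = 26, β' = 8 + 6 = 14.
Posterior mean = 26/14 = 13/7; prior mean = 7/8 = 7/8. Difference = 13/7 − 7/8 = 55/56.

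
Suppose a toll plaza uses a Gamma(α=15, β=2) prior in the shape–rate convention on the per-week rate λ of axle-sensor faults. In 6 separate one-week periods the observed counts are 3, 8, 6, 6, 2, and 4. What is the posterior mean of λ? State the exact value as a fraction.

Total count: 3 + 8 + 6 + 6 + 2 + 4 = 29.
Total exposure: 6 weeks.
The Gamma prior is conjugate for the Poisson rate, so λ | data ~ Gamma(15+29, 2+6) = Gamma(44, 8).
Posterior mean = α'/β' = 44/8 = 11/2.

11/2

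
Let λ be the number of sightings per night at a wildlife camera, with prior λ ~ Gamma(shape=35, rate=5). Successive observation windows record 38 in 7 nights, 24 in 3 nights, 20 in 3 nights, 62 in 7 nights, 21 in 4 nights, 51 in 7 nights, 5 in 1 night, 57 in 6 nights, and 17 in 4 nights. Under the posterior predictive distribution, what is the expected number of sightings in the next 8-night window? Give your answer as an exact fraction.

Total count: 38 + 24 + 20 + 62 + 21 + 51 + 5 + 57 + 17 = 295.
Total exposure: 7 + 3 + 3 + 7 + 4 + 7 + 1 + 6 + 4 = 42 nights.
Gamma(α, β) with Poisson data over total exposure Σt gives posterior Gamma(α+Σx, β+Σt) = Gamma(330, 47).
Predictive mean over an 8-night window = T·E[λ|data] = 8·330/47 = 2640/47.

2640/47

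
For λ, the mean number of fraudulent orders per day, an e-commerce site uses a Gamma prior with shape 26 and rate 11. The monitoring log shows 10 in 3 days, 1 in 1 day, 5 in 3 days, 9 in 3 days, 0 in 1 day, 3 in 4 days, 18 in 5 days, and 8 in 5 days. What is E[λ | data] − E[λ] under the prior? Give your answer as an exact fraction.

-14/99

Total count: 10 + 1 + 5 + 9 + 0 + 3 + 18 + 8 = 54.
Total exposure: 3 + 1 + 3 + 3 + 1 + 4 + 5 + 5 = 25 days.
Conjugate update: add total count to the shape and total exposure to the rate, giving Gamma(80, 36).
Posterior mean = 80/36 = 20/9; prior mean = 26/11 = 26/11. Difference = 20/9 − 26/11 = -14/99.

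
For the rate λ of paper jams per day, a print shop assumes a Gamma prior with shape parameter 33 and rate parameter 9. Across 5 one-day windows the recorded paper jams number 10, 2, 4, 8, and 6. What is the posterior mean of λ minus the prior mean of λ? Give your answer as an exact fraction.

5/6

Total count: 10 + 2 + 4 + 8 + 6 = 30.
Total exposure: 5 days.
Posterior: α' = 33 + 30 = 63, β' = 9 + 5 = 14.
Posterior mean = 63/14 = 9/2; prior mean = 33/9 = 11/3. Difference = 9/2 − 11/3 = 5/6.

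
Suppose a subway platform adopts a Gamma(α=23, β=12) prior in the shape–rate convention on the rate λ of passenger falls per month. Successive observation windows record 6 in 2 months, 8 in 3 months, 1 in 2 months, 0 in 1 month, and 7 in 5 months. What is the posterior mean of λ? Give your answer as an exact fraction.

9/5

Total count: 6 + 8 + 1 + 0 + 7 = 22.
Total exposure: 2 + 3 + 2 + 1 + 5 = 13 months.
Posterior: α' = 23 + 22 = 45, β' = 12 + 13 = 25.
Posterior mean = α'/β' = 45/25 = 9/5.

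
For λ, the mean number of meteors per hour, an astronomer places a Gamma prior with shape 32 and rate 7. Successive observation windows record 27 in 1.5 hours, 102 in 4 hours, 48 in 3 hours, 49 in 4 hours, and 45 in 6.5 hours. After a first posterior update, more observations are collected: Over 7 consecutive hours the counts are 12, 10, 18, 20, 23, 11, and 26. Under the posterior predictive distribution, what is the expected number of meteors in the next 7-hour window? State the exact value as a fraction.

987/11

Total count: 27 + 102 + 48 + 49 + 45 = 271.
Total exposure: 1.5 + 4 + 3 + 4 + 6.5 = 19 hours.
After the first batch: Gamma(32 + 271, 7 + 19) = Gamma(303, 26).
Total count: 12 + 10 + 18 + 20 + 23 + 11 + 26 = 120.
Total exposure: 7 hours.
After the second batch: Gamma(303 + 120, 26 + 7) = Gamma(423, 33).
Predictive mean over a 7-hour window = T·E[λ|data] = 7·423/33 = 987/11.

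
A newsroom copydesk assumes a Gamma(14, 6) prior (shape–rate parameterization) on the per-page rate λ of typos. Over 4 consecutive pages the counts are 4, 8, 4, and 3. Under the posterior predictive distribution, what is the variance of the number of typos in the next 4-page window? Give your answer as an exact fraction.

462/25

Total count: 4 + 8 + 4 + 3 = 19.
Total exposure: 4 pages.
Gamma(α, β) with Poisson data over total exposure Σt gives posterior Gamma(α+Σx, β+Σt) = Gamma(33, 10).
The posterior predictive for a window of length T is Negative Binomial with variance T·α'·(β'+T)/β'² = 4·33·14/100 = 462/25.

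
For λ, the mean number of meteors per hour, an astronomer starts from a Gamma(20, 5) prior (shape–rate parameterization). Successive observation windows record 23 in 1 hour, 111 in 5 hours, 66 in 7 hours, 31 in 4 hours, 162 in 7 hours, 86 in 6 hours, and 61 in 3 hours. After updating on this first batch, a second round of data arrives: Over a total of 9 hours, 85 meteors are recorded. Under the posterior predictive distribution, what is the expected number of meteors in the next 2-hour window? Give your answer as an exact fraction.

Total count: 23 + 111 + 66 + 31 + 162 + 86 + 61 = 540.
Total exposure: 1 + 5 + 7 + 4 + 7 + 6 + 3 = 33 hours.
After the first batch: Gamma(20 + 540, 5 + 33) = Gamma(560, 38).
Total count 85 over total exposure 9 hours.
After the second batch: Gamma(560 + 85, 38 + 9) = Gamma(645, 47).
Predictive mean over a 2-hour window = T·E[λ|data] = 2·645/47 = 1290/47.

1290/47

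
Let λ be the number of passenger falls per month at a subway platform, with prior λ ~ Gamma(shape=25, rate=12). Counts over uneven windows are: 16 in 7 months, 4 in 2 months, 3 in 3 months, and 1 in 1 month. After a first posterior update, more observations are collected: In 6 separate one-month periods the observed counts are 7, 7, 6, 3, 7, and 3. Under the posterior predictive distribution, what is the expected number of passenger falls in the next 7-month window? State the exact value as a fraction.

Total count: 16 + 4 + 3 + 1 = 24.
Total exposure: 7 + 2 + 3 + 1 = 13 months.
After the first batch: Gamma(25 + 24, 12 + 13) = Gamma(49, 25).
Total count: 7 + 7 + 6 + 3 + 7 + 3 = 33.
Total exposure: 6 months.
After the second batch: Gamma(49 + 33, 25 + 6) = Gamma(82, 31).
Predictive mean over a 7-month window = T·E[λ|data] = 7·82/31 = 574/31.

574/31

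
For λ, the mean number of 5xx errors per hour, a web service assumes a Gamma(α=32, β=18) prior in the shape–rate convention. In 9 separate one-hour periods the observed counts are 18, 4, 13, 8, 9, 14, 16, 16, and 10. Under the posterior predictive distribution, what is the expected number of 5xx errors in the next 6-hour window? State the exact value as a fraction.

Total count: 18 + 4 + 13 + 8 + 9 + 14 + 16 + 16 + 10 = 108.
Total exposure: 9 hours.
Gamma(α, β) with Poisson data over total exposure Σt gives posterior Gamma(α+Σx, β+Σt) = Gamma(140, 27).
Predictive mean over a 6-hour window = T·E[λ|data] = 6·140/27 = 280/9.

280/9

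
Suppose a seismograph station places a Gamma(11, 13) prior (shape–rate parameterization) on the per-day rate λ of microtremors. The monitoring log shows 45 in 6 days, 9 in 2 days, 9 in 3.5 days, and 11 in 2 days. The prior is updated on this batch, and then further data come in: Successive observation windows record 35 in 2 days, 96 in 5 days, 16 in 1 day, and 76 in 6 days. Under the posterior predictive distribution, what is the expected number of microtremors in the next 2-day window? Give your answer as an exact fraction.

Total count: 45 + 9 + 9 + 11 = 74.
Total exposure: 6 + 2 + 3.5 + 2 = 13.5 days.
After the first batch: Gamma(11 + 74, 13 + 13.5) = Gamma(85, 53/2).
Total count: 35 + 96 + 16 + 76 = 223.
Total exposure: 2 + 5 + 1 + 6 = 14 days.
After the second batch: Gamma(85 + 223, 53/2 + 14) = Gamma(308, 81/2).
Predictive mean over a 2-day window = T·E[λ|data] = 2·308/(81/2) = 1232/81.

1232/81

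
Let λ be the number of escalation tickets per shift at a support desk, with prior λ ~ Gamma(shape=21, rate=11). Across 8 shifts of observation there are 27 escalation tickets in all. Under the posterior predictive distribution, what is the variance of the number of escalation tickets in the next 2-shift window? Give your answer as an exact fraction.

Total count 27 over total exposure 8 shifts.
By Gamma–Poisson conjugacy, the posterior is Gamma(α + Σx, β + Σt) = Gamma(21 + 27, 11 + 8) = Gamma(48, 19).
The posterior predictive for a window of length T is Negative Binomial with variance T·α'·(β'+T)/β'² = 2·48·21/361 = 2016/361.

2016/361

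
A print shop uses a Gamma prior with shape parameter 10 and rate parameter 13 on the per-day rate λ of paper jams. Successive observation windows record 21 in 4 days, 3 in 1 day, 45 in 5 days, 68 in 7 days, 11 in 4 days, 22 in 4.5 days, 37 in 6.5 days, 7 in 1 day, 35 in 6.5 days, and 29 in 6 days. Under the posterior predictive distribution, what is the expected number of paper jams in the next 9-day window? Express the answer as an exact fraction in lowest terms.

Total count: 21 + 3 + 45 + 68 + 11 + 22 + 37 + 7 + 35 + 29 = 278.
Total exposure: 4 + 1 + 5 + 7 + 4 + 4.5 + 6.5 + 1 + 6.5 + 6 = 45.5 days.
Gamma(α, β) with Poisson data over total exposure Σt gives posterior Gamma(α+Σx, β+Σt) = Gamma(288, 117/2).
Predictive mean over a 9-day window = T·E[λ|data] = 9·288/(117/2) = 576/13.

576/13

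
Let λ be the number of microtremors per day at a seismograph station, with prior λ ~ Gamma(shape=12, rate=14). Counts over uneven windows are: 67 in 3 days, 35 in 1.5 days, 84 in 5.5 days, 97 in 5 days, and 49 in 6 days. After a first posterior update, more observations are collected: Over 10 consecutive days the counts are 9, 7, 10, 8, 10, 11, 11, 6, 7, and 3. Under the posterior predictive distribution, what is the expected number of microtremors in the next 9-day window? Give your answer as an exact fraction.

426/5

Total count: 67 + 35 + 84 + 97 + 49 = 332.
Total exposure: 3 + 1.5 + 5.5 + 5 + 6 = 21 days.
After the first batch: Gamma(12 + 332, 14 + 21) = Gamma(344, 35).
Total count: 9 + 7 + 10 + 8 + 10 + 11 + 11 + 6 + 7 + 3 = 82.
Total exposure: 10 days.
After the second batch: Gamma(344 + 82, 35 + 10) = Gamma(426, 45).
Predictive mean over a 9-day window = T·E[λ|data] = 9·426/45 = 426/5.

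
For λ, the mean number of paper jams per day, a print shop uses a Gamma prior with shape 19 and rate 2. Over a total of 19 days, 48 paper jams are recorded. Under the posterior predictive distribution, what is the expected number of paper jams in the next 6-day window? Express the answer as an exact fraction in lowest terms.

Total count 48 over total exposure 19 days.
By Gamma–Poisson conjugacy, the posterior is Gamma(α + Σx, β + Σt) = Gamma(19 + 48, 2 + 19) = Gamma(67, 21).
Predictive mean over a 6-day window = T·E[λ|data] = 6·67/21 = 134/7.

134/7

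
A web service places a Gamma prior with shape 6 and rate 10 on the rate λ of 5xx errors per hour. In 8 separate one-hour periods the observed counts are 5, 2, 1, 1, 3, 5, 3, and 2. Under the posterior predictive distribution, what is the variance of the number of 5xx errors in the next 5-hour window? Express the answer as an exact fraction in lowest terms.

805/81

Total count: 5 + 2 + 1 + 1 + 3 + 5 + 3 + 2 = 22.
Total exposure: 8 hours.
Conjugate update: add total count to the shape and total exposure to the rate, giving Gamma(28, 18).
The posterior predictive for a window of length T is Negative Binomial with variance T·α'·(β'+T)/β'² = 5·28·23/324 = 805/81.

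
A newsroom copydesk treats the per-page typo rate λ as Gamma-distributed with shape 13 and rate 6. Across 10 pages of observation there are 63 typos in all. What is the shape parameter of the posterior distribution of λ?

Total count 63 over total exposure 10 pages.
Conjugate update: add total count to the shape and total exposure to the rate, giving Gamma(76, 16).

76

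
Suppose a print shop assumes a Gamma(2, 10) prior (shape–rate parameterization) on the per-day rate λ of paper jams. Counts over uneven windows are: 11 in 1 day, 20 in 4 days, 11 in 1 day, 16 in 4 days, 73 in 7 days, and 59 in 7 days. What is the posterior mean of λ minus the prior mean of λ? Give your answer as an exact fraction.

463/85

Total count: 11 + 20 + 11 + 16 + 73 + 59 = 190.
Total exposure: 1 + 4 + 1 + 4 + 7 + 7 = 24 days.
Conjugate update: add total count to the shape and total exposure to the rate, giving Gamma(192, 34).
Posterior mean = 192/34 = 96/17; prior mean = 2/10 = 1/5. Difference = 96/17 − 1/5 = 463/85.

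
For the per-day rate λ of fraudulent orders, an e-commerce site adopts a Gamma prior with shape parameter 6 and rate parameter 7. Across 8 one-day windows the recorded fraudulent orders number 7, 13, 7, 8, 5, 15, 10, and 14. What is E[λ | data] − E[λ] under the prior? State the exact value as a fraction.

Total count: 7 + 13 + 7 + 8 + 5 + 15 + 10 + 14 = 79.
Total exposure: 8 days.
The Gamma prior is conjugate for the Poisson rate, so λ | data ~ Gamma(6+79, 7+8) = Gamma(85, 15).
Posterior mean = 85/15 = 17/3; prior mean = 6/7 = 6/7. Difference = 17/3 − 6/7 = 101/21.

101/21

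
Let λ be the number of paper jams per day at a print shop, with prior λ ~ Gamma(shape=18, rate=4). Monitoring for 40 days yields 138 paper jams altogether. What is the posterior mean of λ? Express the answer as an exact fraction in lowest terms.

39/11

Total count 138 over total exposure 40 days.
Conjugate update: add total count to the shape and total exposure to the rate, giving Gamma(156, 44).
Posterior mean = α'/β' = 156/44 = 39/11.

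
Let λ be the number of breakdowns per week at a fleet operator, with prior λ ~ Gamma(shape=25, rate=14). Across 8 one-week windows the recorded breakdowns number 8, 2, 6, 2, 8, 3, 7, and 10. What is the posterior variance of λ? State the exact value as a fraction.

Total count: 8 + 2 + 6 + 2 + 8 + 3 + 7 + 10 = 46.
Total exposure: 8 weeks.
By Gamma–Poisson conjugacy, the posterior is Gamma(α + Σx, β + Σt) = Gamma(25 + 46, 14 + 8) = Gamma(71, 22).
Posterior variance = α'/β'² = 71/484.

71/484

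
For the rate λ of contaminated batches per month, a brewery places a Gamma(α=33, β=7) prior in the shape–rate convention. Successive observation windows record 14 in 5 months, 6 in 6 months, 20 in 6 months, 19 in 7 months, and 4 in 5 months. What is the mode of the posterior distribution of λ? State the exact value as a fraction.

Total count: 14 + 6 + 20 + 19 + 4 = 63.
Total exposure: 5 + 6 + 6 + 7 + 5 = 29 months.
The Gamma prior is conjugate for the Poisson rate, so λ | data ~ Gamma(33+63, 7+29) = Gamma(96, 36).
Posterior mode = (α'−1)/β' = 95/36.

95/36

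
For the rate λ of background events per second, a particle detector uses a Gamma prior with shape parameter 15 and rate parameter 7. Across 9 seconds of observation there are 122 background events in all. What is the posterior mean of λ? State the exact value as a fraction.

Total count 122 over total exposure 9 seconds.
Posterior: α' = 15 + 122 = 137, β' = 7 + 9 = 16.
Posterior mean = α'/β' = 137/16.

137/16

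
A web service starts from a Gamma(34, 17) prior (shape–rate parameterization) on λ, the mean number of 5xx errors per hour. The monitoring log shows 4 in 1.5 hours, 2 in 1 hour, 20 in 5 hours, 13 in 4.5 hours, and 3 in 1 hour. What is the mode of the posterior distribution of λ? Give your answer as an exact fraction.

5/2

Total count: 4 + 2 + 20 + 13 + 3 = 42.
Total exposure: 1.5 + 1 + 5 + 4.5 + 1 = 13 hours.
Conjugate update: add total count to the shape and total exposure to the rate, giving Gamma(76, 30).
Posterior mode = (α'−1)/β' = 75/30 = 5/2.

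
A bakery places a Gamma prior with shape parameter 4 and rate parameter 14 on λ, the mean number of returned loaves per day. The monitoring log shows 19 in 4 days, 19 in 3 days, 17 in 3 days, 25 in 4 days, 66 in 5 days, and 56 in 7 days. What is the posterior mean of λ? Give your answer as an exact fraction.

Total count: 19 + 19 + 17 + 25 + 66 + 56 = 202.
Total exposure: 4 + 3 + 3 + 4 + 5 + 7 = 26 days.
Conjugate update: add total count to the shape and total exposure to the rate, giving Gamma(206, 40).
Posterior mean = α'/β' = 206/40 = 103/20.

103/20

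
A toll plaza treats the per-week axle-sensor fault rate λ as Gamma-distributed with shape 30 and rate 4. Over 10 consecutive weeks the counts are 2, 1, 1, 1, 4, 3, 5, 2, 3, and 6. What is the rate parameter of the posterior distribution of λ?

Total count: 2 + 1 + 1 + 1 + 4 + 3 + 5 + 2 + 3 + 6 = 28.
Total exposure: 10 weeks.
Conjugate update: add total count to the shape and total exposure to the rate, giving Gamma(58, 14).

14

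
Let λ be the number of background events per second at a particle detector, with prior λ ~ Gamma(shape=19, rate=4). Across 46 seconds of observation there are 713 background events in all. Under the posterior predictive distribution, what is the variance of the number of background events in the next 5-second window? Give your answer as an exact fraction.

2013/25

Total count 713 over total exposure 46 seconds.
Gamma(α, β) with Poisson data over total exposure Σt gives posterior Gamma(α+Σx, β+Σt) = Gamma(732, 50).
The posterior predictive for a window of length T is Negative Binomial with variance T·α'·(β'+T)/β'² = 5·732·55/2500 = 2013/25.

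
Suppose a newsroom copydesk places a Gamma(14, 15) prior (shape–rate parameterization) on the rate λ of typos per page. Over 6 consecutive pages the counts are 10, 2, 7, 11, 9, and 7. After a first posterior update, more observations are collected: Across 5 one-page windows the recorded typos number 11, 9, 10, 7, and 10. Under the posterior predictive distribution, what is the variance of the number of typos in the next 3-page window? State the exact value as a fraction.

Total count: 10 + 2 + 7 + 11 + 9 + 7 = 46.
Total exposure: 6 pages.
After the first batch: Gamma(14 + 46, 15 + 6) = Gamma(60, 21).
Total count: 11 + 9 + 10 + 7 + 10 = 47.
Total exposure: 5 pages.
After the second batch: Gamma(60 + 47, 21 + 5) = Gamma(107, 26).
The posterior predictive for a window of length T is Negative Binomial with variance T·α'·(β'+T)/β'² = 3·107·29/676 = 9309/676.

9309/676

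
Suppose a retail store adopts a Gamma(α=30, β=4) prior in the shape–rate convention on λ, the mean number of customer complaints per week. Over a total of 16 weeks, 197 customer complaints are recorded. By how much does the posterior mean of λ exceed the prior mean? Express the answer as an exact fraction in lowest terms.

77/20

Total count 197 over total exposure 16 weeks.
The Gamma prior is conjugate for the Poisson rate, so λ | data ~ Gamma(30+197, 4+16) = Gamma(227, 20).
Posterior mean = 227/20 = 227/20; prior mean = 30/4 = 15/2. Difference = 227/20 − 15/2 = 77/20.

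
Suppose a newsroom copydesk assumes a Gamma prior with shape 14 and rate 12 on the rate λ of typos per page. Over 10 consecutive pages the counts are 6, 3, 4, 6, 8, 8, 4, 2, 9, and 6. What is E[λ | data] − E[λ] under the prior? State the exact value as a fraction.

133/66

Total count: 6 + 3 + 4 + 6 + 8 + 8 + 4 + 2 + 9 + 6 = 56.
Total exposure: 10 pages.
Posterior: α' = 14 + 56 = 70, β' = 12 + 10 = 22.
Posterior mean = 70/22 = 35/11; prior mean = 14/12 = 7/6. Difference = 35/11 − 7/6 = 133/66.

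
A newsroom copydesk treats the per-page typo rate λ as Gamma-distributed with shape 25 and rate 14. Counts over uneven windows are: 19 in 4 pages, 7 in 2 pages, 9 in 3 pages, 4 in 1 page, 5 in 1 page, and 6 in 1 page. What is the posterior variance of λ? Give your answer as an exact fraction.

75/676

Total count: 19 + 7 + 9 + 4 + 5 + 6 = 50.
Total exposure: 4 + 2 + 3 + 1 + 1 + 1 = 12 pages.
Gamma(α, β) with Poisson data over total exposure Σt gives posterior Gamma(α+Σx, β+Σt) = Gamma(75, 26).
Posterior variance = α'/β'² = 75/676.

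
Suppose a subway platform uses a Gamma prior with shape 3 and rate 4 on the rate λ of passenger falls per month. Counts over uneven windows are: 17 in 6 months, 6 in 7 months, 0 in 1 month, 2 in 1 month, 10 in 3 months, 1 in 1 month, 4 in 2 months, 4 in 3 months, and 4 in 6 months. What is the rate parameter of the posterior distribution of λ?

34

Total count: 17 + 6 + 0 + 2 + 10 + 1 + 4 + 4 + 4 = 48.
Total exposure: 6 + 7 + 1 + 1 + 3 + 1 + 2 + 3 + 6 = 30 months.
By Gamma–Poisson conjugacy, the posterior is Gamma(α + Σx, β + Σt) = Gamma(3 + 48, 4 + 30) = Gamma(51, 34).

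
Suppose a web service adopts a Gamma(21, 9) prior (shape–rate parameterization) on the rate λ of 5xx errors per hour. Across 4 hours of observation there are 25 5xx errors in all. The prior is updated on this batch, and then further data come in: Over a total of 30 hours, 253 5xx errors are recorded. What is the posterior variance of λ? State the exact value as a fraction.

Total count 25 over total exposure 4 hours.
After the first batch: Gamma(21 + 25, 9 + 4) = Gamma(46, 13).
Total count 253 over total exposure 30 hours.
After the second batch: Gamma(46 + 253, 13 + 30) = Gamma(299, 43).
Posterior variance = α'/β'² = 299/1849.

299/1849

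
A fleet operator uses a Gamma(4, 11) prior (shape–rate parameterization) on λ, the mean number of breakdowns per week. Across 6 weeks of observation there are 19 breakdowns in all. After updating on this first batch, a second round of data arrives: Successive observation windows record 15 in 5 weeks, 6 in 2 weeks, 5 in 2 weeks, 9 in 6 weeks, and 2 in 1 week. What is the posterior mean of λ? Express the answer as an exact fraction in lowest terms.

Total count 19 over total exposure 6 weeks.
After the first batch: Gamma(4 + 19, 11 + 6) = Gamma(23, 17).
Total count: 15 + 6 + 5 + 9 + 2 = 37.
Total exposure: 5 + 2 + 2 + 6 + 1 = 16 weeks.
After the second batch: Gamma(23 + 37, 17 + 16) = Gamma(60, 33).
Posterior mean = α'/β' = 60/33 = 20/11.

20/11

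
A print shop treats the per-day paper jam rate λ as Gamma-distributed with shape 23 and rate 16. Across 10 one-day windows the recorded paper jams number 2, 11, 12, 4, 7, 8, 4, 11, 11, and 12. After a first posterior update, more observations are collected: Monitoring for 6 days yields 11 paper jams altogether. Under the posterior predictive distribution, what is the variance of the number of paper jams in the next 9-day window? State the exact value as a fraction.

10701/256

Total count: 2 + 11 + 12 + 4 + 7 + 8 + 4 + 11 + 11 + 12 = 82.
Total exposure: 10 days.
After the first batch: Gamma(23 + 82, 16 + 10) = Gamma(105, 26).
Total count 11 over total exposure 6 days.
After the second batch: Gamma(105 + 11, 26 + 6) = Gamma(116, 32).
The posterior predictive for a window of length T is Negative Binomial with variance T·α'·(β'+T)/β'² = 9·116·41/1024 = 10701/256.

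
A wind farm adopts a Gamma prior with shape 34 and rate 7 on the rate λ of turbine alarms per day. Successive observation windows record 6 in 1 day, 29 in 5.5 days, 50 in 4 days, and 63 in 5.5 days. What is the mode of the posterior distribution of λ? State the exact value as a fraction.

181/23

Total count: 6 + 29 + 50 + 63 = 148.
Total exposure: 1 + 5.5 + 4 + 5.5 = 16 days.
By Gamma–Poisson conjugacy, the posterior is Gamma(α + Σx, β + Σt) = Gamma(34 + 148, 7 + 16) = Gamma(182, 23).
Posterior mode = (α'−1)/β' = 181/23.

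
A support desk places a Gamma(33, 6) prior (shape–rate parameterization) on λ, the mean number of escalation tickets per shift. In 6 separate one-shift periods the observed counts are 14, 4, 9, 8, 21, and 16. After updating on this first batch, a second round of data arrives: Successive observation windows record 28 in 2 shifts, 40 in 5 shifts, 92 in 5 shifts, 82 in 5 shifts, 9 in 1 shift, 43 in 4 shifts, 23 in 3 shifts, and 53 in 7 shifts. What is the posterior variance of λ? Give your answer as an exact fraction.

475/1936

Total count: 14 + 4 + 9 + 8 + 21 + 16 = 72.
Total exposure: 6 shifts.
After the first batch: Gamma(33 + 72, 6 + 6) = Gamma(105, 12).
Total count: 28 + 40 + 92 + 82 + 9 + 43 + 23 + 53 = 370.
Total exposure: 2 + 5 + 5 + 5 + 1 + 4 + 3 + 7 = 32 shifts.
After the second batch: Gamma(105 + 370, 12 + 32) = Gamma(475, 44).
Posterior variance = α'/β'² = 475/1936.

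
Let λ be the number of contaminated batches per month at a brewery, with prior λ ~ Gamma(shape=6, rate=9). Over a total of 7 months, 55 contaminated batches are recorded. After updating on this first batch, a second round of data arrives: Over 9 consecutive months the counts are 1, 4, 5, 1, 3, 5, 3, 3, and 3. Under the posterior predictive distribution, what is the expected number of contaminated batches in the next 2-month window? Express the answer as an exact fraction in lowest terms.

Total count 55 over total exposure 7 months.
After the first batch: Gamma(6 + 55, 9 + 7) = Gamma(61, 16).
Total count: 1 + 4 + 5 + 1 + 3 + 5 + 3 + 3 + 3 = 28.
Total exposure: 9 months.
After the second batch: Gamma(61 + 28, 16 + 9) = Gamma(89, 25).
Predictive mean over a 2-month window = T·E[λ|data] = 2·89/25 = 178/25.

178/25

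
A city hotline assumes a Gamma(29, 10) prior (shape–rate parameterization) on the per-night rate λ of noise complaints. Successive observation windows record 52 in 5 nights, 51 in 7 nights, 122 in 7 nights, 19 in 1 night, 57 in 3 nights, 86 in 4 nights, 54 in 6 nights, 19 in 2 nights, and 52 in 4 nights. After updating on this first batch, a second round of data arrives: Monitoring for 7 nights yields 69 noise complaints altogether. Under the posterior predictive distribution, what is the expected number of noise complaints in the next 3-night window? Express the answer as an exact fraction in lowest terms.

915/28

Total count: 52 + 51 + 122 + 19 + 57 + 86 + 54 + 19 + 52 = 512.
Total exposure: 5 + 7 + 7 + 1 + 3 + 4 + 6 + 2 + 4 = 39 nights.
After the first batch: Gamma(29 + 512, 10 + 39) = Gamma(541, 49).
Total count 69 over total exposure 7 nights.
After the second batch: Gamma(541 + 69, 49 + 7) = Gamma(610, 56).
Predictive mean over a 3-night window = T·E[λ|data] = 3·610/56 = 915/28.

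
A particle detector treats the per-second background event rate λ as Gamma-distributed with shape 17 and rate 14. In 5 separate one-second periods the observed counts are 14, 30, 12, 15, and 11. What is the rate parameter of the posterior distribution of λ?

19

Total count: 14 + 30 + 12 + 15 + 11 = 82.
Total exposure: 5 seconds.
Gamma(α, β) with Poisson data over total exposure Σt gives posterior Gamma(α+Σx, β+Σt) = Gamma(99, 19).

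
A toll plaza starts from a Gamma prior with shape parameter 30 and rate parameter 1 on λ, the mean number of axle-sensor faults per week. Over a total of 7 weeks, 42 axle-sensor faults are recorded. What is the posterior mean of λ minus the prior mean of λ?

Total count 42 over total exposure 7 weeks.
By Gamma–Poisson conjugacy, the posterior is Gamma(α + Σx, β + Σt) = Gamma(30 + 42, 1 + 7) = Gamma(72, 8).
Posterior mean = 72/8 = 9; prior mean = 30/1 = 30. Difference = 9 − 30 = -21.

-21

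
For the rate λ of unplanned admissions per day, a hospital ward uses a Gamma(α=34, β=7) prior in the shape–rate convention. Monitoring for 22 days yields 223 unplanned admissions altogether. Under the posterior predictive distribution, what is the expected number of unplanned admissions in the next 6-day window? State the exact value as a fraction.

1542/29

Total count 223 over total exposure 22 days.
Gamma(α, β) with Poisson data over total exposure Σt gives posterior Gamma(α+Σx, β+Σt) = Gamma(257, 29).
Predictive mean over a 6-day window = T·E[λ|data] = 6·257/29 = 1542/29.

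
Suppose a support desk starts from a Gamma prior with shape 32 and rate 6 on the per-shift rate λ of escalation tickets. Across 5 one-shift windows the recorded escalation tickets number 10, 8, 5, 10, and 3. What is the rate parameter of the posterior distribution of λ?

11

Total count: 10 + 8 + 5 + 10 + 3 = 36.
Total exposure: 5 shifts.
Gamma(α, β) with Poisson data over total exposure Σt gives posterior Gamma(α+Σx, β+Σt) = Gamma(68, 11).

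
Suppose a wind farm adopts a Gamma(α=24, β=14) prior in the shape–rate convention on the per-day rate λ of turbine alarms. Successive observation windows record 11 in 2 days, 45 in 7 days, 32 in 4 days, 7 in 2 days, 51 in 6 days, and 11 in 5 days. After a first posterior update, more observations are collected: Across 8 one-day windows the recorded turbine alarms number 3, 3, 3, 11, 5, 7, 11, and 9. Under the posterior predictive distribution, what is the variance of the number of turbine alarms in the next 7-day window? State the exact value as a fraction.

89705/2304

Total count: 11 + 45 + 32 + 7 + 51 + 11 = 157.
Total exposure: 2 + 7 + 4 + 2 + 6 + 5 = 26 days.
After the first batch: Gamma(24 + 157, 14 + 26) = Gamma(181, 40).
Total count: 3 + 3 + 3 + 11 + 5 + 7 + 11 + 9 = 52.
Total exposure: 8 days.
After the second batch: Gamma(181 + 52, 40 + 8) = Gamma(233, 48).
The posterior predictive for a window of length T is Negative Binomial with variance T·α'·(β'+T)/β'² = 7·233·55/2304 = 89705/2304.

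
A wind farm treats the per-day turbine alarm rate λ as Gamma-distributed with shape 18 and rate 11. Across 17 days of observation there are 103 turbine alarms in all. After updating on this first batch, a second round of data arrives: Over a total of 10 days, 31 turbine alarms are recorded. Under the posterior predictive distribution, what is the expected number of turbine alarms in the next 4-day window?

16

Total count 103 over total exposure 17 days.
After the first batch: Gamma(18 + 103, 11 + 17) = Gamma(121, 28).
Total count 31 over total exposure 10 days.
After the second batch: Gamma(121 + 31, 28 + 10) = Gamma(152, 38).
Predictive mean over a 4-day window = T·E[λ|data] = 4·152/38 = 16.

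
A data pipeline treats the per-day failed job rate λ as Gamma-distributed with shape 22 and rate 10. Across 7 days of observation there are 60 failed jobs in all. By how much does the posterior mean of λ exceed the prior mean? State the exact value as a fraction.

Total count 60 over total exposure 7 days.
By Gamma–Poisson conjugacy, the posterior is Gamma(α + Σx, β + Σt) = Gamma(22 + 60, 10 + 7) = Gamma(82, 17).
Posterior mean = 82/17 = 82/17; prior mean = 22/10 = 11/5. Difference = 82/17 − 11/5 = 223/85.

223/85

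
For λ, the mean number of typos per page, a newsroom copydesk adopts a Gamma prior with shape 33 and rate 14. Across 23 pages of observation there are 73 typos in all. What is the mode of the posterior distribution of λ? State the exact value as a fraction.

105/37

Total count 73 over total exposure 23 pages.
Gamma(α, β) with Poisson data over total exposure Σt gives posterior Gamma(α+Σx, β+Σt) = Gamma(106, 37).
Posterior mode = (α'−1)/β' = 105/37.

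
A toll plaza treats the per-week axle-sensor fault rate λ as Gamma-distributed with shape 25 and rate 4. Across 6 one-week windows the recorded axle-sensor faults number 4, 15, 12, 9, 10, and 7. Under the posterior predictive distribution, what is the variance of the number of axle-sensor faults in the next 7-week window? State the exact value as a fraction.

4879/50

Total count: 4 + 15 + 12 + 9 + 10 + 7 = 57.
Total exposure: 6 weeks.
Posterior: α' = 25 + 57 = 82, β' = 4 + 6 = 10.
The posterior predictive for a window of length T is Negative Binomial with variance T·α'·(β'+T)/β'² = 7·82·17/100 = 4879/50.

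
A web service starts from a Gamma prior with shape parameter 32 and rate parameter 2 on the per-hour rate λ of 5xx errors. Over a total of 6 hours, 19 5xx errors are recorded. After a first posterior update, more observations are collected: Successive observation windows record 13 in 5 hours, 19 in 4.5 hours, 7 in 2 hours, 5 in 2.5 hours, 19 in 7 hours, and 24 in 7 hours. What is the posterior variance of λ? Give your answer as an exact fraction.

23/216

Total count 19 over total exposure 6 hours.
After the first batch: Gamma(32 + 19, 2 + 6) = Gamma(51, 8).
Total count: 13 + 19 + 7 + 5 + 19 + 24 = 87.
Total exposure: 5 + 4.5 + 2 + 2.5 + 7 + 7 = 28 hours.
After the second batch: Gamma(51 + 87, 8 + 28) = Gamma(138, 36).
Posterior variance = α'/β'² = 138/1296 = 23/216.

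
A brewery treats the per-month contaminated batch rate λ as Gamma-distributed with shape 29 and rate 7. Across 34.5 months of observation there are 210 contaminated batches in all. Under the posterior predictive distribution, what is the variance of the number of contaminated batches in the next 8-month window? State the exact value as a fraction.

378576/6889

Total count 210 over total exposure 34.5 months.
By Gamma–Poisson conjugacy, the posterior is Gamma(α + Σx, β + Σt) = Gamma(29 + 210, 7 + 34.5) = Gamma(239, 83/2).
The posterior predictive for a window of length T is Negative Binomial with variance T·α'·(β'+T)/β'² = 8·239·(99/2)/(6889/4) = 378576/6889.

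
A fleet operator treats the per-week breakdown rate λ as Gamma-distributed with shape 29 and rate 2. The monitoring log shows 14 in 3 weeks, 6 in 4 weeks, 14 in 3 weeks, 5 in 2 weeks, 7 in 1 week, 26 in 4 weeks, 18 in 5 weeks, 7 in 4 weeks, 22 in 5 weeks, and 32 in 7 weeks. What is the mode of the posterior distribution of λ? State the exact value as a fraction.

179/40

Total count: 14 + 6 + 14 + 5 + 7 + 26 + 18 + 7 + 22 + 32 = 151.
Total exposure: 3 + 4 + 3 + 2 + 1 + 4 + 5 + 4 + 5 + 7 = 38 weeks.
Gamma(α, β) with Poisson data over total exposure Σt gives posterior Gamma(α+Σx, β+Σt) = Gamma(180, 40).
Posterior mode = (α'−1)/β' = 179/40.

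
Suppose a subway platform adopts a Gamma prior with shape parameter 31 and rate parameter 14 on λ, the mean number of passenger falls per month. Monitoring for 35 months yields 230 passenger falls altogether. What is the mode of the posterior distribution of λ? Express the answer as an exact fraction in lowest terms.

Total count 230 over total exposure 35 months.
Conjugate update: add total count to the shape and total exposure to the rate, giving Gamma(261, 49).
Posterior mode = (α'−1)/β' = 260/49.

260/49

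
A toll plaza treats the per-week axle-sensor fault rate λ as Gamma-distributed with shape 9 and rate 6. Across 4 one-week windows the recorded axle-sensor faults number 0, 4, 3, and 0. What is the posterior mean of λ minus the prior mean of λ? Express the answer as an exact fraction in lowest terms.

1/10

Total count: 0 + 4 + 3 + 0 = 7.
Total exposure: 4 weeks.
Conjugate update: add total count to the shape and total exposure to the rate, giving Gamma(16, 10).
Posterior mean = 16/10 = 8/5; prior mean = 9/6 = 3/2. Difference = 8/5 − 3/2 = 1/10.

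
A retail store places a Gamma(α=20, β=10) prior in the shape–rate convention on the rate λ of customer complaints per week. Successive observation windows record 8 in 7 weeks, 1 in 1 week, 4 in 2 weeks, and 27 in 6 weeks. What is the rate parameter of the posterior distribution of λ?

26

Total count: 8 + 1 + 4 + 27 = 40.
Total exposure: 7 + 1 + 2 + 6 = 16 weeks.
Gamma(α, β) with Poisson data over total exposure Σt gives posterior Gamma(α+Σx, β+Σt) = Gamma(60, 26).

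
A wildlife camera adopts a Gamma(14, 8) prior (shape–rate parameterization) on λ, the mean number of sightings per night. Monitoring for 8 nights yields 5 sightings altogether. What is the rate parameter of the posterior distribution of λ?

16

Total count 5 over total exposure 8 nights.
The Gamma prior is conjugate for the Poisson rate, so λ | data ~ Gamma(14+5, 8+8) = Gamma(19, 16).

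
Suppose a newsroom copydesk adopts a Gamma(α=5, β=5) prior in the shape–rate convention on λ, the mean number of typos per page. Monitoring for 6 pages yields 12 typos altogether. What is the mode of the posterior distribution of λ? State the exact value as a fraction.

Total count 12 over total exposure 6 pages.
By Gamma–Poisson conjugacy, the posterior is Gamma(α + Σx, β + Σt) = Gamma(5 + 12, 5 + 6) = Gamma(17, 11).
Posterior mode = (α'−1)/β' = 16/11.

16/11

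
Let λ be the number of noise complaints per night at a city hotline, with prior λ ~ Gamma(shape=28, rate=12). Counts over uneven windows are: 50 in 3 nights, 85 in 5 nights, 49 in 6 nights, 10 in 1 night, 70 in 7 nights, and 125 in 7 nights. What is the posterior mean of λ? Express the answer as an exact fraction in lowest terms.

417/41

Total count: 50 + 85 + 49 + 10 + 70 + 125 = 389.
Total exposure: 3 + 5 + 6 + 1 + 7 + 7 = 29 nights.
By Gamma–Poisson conjugacy, the posterior is Gamma(α + Σx, β + Σt) = Gamma(28 + 389, 12 + 29) = Gamma(417, 41).
Posterior mean = α'/β' = 417/41.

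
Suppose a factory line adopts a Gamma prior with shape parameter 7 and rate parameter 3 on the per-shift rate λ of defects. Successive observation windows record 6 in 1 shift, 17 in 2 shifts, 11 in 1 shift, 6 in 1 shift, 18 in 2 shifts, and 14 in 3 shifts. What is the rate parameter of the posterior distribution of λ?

13

Total count: 6 + 17 + 11 + 6 + 18 + 14 = 72.
Total exposure: 1 + 2 + 1 + 1 + 2 + 3 = 10 shifts.
The Gamma prior is conjugate for the Poisson rate, so λ | data ~ Gamma(7+72, 3+10) = Gamma(79, 13).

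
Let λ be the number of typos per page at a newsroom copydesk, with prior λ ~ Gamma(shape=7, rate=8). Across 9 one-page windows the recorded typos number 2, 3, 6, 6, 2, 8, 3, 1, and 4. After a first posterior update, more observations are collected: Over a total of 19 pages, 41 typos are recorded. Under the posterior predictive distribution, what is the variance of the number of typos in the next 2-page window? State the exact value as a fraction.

Total count: 2 + 3 + 6 + 6 + 2 + 8 + 3 + 1 + 4 = 35.
Total exposure: 9 pages.
After the first batch: Gamma(7 + 35, 8 + 9) = Gamma(42, 17).
Total count 41 over total exposure 19 pages.
After the second batch: Gamma(42 + 41, 17 + 19) = Gamma(83, 36).
The posterior predictive for a window of length T is Negative Binomial with variance T·α'·(β'+T)/β'² = 2·83·38/1296 = 1577/324.

1577/324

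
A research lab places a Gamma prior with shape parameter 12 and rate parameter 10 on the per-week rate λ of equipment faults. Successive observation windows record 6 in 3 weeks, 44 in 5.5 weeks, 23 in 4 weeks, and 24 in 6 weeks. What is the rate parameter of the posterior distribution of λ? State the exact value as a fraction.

57/2

Total count: 6 + 44 + 23 + 24 = 97.
Total exposure: 3 + 5.5 + 4 + 6 = 18.5 weeks.
By Gamma–Poisson conjugacy, the posterior is Gamma(α + Σx, β + Σt) = Gamma(12 + 97, 10 + 18.5) = Gamma(109, 57/2).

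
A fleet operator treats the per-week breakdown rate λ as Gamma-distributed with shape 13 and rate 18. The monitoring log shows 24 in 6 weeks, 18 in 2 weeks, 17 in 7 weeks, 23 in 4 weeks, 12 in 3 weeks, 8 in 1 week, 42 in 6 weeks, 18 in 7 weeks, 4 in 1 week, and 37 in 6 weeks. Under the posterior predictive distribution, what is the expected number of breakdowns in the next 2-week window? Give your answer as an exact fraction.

Total count: 24 + 18 + 17 + 23 + 12 + 8 + 42 + 18 + 4 + 37 = 203.
Total exposure: 6 + 2 + 7 + 4 + 3 + 1 + 6 + 7 + 1 + 6 = 43 weeks.
Conjugate update: add total count to the shape and total exposure to the rate, giving Gamma(216, 61).
Predictive mean over a 2-week window = T·E[λ|data] = 2·216/61 = 432/61.

432/61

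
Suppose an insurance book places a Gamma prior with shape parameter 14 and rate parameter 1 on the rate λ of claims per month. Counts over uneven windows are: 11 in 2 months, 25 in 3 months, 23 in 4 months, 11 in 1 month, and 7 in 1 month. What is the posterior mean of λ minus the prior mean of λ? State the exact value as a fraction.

-77/12

Total count: 11 + 25 + 23 + 11 + 7 = 77.
Total exposure: 2 + 3 + 4 + 1 + 1 = 11 months.
By Gamma–Poisson conjugacy, the posterior is Gamma(α + Σx, β + Σt) = Gamma(14 + 77, 1 + 11) = Gamma(91, 12).
Posterior mean = 91/12 = 91/12; prior mean = 14/1 = 14. Difference = 91/12 − 14 = -77/12.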